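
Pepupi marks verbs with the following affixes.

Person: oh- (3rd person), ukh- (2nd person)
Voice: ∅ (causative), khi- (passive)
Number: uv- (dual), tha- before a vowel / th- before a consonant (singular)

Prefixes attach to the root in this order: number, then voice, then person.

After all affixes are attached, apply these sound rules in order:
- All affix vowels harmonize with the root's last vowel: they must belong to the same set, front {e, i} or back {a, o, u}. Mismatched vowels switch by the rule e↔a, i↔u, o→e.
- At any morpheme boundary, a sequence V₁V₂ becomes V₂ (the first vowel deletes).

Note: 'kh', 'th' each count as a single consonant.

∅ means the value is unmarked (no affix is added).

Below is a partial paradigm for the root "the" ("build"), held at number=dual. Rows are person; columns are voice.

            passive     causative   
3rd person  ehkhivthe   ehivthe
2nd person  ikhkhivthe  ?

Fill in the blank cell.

ikhivthe

Attach number dual uv- → uvthe.
voice = causative: zero marking, form stays uvthe.
Attach person 2nd person ukh- → ukhuvthe.
Apply vowel harmony: ukhuvthe → ikhivthe.
Vowel deletion: no change.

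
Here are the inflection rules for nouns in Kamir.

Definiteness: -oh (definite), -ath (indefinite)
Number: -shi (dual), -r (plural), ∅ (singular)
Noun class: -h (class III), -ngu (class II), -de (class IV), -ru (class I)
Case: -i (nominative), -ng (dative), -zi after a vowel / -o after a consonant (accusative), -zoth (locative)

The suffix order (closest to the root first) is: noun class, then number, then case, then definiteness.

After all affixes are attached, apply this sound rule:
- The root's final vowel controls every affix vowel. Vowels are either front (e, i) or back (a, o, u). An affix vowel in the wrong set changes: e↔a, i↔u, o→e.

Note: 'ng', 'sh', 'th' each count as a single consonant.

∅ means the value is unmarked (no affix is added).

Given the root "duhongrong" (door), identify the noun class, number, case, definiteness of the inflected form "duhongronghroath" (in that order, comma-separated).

Segment: duhongrong-h-r-o-ath.
noun class: -h → class III.
number: -r → plural.
case: -zi/o → accusative.
definiteness: -ath → indefinite.

class III, plural, accusative, indefinite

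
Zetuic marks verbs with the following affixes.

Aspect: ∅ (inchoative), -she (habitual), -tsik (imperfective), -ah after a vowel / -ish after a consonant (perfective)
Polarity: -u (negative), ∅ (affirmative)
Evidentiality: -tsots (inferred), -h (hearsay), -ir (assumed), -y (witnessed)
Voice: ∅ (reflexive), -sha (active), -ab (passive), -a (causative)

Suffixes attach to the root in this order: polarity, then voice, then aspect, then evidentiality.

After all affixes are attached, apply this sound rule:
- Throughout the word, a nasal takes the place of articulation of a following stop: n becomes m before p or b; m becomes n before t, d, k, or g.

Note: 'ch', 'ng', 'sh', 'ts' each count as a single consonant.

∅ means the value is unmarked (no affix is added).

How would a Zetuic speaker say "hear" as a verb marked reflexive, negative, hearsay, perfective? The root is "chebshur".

chebshuruahh

Attach polarity negative -u → chebshuru.
voice = reflexive: zero marking, form stays chebshuru.
Attach aspect perfective -ah (after vowel 'u') → chebshuruah.
Attach evidentiality hearsay -h → chebshuruahh.
Nasal assimilation: no change.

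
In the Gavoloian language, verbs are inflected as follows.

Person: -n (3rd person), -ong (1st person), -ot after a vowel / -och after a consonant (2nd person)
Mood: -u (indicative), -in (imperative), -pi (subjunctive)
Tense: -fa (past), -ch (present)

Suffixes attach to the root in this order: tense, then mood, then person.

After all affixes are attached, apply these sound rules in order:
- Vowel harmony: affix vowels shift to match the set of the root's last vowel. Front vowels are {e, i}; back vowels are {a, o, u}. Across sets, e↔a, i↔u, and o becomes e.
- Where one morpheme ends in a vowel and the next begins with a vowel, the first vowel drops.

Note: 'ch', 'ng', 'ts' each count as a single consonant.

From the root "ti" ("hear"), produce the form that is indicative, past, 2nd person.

tifet

Attach tense past -fa → tifa.
Attach mood indicative -u → tifau.
Attach person 2nd person -ot (after vowel 'u') → tifauot.
Apply vowel harmony: tifauot → tifeiet.
Apply vowel deletion: tifeiet → tifet.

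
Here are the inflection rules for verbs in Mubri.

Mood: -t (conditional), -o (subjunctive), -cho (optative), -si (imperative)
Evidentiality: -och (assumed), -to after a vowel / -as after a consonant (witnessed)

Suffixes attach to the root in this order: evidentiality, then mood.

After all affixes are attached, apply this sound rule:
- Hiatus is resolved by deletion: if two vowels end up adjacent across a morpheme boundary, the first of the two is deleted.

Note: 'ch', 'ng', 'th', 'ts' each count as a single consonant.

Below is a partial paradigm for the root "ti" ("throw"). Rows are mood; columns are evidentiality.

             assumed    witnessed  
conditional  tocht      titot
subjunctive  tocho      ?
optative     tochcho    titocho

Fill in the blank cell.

tito

Attach evidentiality witnessed -to (after vowel 'i') → tito.
Attach mood subjunctive -o → titoo.
Apply vowel deletion: titoo → tito.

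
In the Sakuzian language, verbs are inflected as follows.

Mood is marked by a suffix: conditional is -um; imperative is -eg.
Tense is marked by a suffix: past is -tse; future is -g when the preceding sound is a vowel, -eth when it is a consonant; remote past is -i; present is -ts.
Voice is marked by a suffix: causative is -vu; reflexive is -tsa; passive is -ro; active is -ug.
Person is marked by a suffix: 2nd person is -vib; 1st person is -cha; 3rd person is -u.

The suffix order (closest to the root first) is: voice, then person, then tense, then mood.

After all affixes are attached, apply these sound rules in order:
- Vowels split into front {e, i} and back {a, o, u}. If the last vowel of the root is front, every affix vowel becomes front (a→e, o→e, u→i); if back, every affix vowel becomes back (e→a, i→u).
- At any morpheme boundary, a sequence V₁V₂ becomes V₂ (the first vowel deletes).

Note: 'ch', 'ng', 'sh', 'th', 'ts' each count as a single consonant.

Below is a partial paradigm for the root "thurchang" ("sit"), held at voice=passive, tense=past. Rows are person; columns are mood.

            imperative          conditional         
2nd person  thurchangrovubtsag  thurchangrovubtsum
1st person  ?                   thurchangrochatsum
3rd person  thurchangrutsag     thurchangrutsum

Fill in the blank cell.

Attach voice passive -ro → thurchangro.
Attach person 1st person -cha → thurchangrocha.
Attach tense past -tse → thurchangrochatse.
Attach mood imperative -eg → thurchangrochatseeg.
Apply vowel harmony: thurchangrochatseeg → thurchangrochatsaag.
Apply vowel deletion: thurchangrochatsaag → thurchangrochatsag.

thurchangrochatsag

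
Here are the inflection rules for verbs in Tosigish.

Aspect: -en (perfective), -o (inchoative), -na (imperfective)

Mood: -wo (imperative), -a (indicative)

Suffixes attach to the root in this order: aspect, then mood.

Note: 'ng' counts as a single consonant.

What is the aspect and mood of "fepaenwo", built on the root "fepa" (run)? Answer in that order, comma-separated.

Segment: fepa-en-wo.
aspect: -en → perfective.
mood: -wo → imperative.

perfective, imperative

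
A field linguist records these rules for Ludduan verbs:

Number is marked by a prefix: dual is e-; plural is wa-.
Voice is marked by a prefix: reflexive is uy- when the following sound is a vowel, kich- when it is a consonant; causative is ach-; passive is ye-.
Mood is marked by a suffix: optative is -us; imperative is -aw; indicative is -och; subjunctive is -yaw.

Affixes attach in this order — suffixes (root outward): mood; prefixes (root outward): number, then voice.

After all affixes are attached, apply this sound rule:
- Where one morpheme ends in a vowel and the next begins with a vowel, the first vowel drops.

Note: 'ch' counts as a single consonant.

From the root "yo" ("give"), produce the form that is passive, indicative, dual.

yeyoch

Attach mood indicative -och → yooch.
Attach number dual e- → eyooch.
Attach voice passive ye- → yeeyooch.
Apply vowel deletion: yeeyooch → yeyoch.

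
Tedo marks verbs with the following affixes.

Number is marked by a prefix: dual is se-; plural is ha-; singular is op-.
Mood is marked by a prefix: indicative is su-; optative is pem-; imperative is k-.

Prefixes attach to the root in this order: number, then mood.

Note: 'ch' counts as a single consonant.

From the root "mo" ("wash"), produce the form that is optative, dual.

pemsemo

Attach number dual se- → semo.
Attach mood optative pem- → pemsemo.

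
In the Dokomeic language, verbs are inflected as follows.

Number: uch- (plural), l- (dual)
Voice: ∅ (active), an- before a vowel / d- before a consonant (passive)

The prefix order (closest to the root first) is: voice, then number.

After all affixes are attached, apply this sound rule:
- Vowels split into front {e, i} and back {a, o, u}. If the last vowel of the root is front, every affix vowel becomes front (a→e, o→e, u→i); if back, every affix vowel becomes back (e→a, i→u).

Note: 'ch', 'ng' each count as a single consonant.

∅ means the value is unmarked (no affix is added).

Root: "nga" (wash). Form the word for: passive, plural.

uchdnga

Attach voice passive d- (before consonant 'ng') → dnga.
Attach number plural uch- → uchdnga.
Vowel harmony: no change.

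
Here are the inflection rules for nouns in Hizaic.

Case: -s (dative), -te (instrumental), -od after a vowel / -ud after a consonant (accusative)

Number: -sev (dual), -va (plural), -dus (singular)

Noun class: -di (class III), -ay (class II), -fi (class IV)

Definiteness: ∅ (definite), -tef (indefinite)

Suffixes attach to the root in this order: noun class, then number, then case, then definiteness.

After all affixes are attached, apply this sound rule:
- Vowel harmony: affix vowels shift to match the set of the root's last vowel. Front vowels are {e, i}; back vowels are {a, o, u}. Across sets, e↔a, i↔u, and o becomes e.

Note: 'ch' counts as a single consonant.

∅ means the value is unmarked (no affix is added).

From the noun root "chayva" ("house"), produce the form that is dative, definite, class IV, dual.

chayvafusavs

Attach noun class class IV -fi → chayvafi.
Attach number dual -sev → chayvafisev.
Attach case dative -s → chayvafisevs.
definiteness = definite: zero marking, form stays chayvafisevs.
Apply vowel harmony: chayvafisevs → chayvafusavs.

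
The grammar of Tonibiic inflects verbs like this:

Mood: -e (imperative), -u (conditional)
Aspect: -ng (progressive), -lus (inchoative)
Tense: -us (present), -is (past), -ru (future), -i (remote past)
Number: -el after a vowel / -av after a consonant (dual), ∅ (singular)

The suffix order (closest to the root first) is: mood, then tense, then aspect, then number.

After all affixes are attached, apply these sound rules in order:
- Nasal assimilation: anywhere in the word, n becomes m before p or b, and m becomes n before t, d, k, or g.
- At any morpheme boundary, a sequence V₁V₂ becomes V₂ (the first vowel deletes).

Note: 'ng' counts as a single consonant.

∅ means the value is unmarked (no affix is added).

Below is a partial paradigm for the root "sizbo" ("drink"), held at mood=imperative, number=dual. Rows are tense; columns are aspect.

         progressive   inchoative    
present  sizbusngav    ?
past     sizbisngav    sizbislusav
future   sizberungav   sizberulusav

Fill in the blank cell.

sizbuslusav

Attach mood imperative -e → sizboe.
Attach tense present -us → sizboeus.
Attach aspect inchoative -lus → sizboeuslus.
Attach number dual -av (after consonant 's') → sizboeuslusav.
Nasal assimilation: no change.
Apply vowel deletion: sizboeuslusav → sizbuslusav.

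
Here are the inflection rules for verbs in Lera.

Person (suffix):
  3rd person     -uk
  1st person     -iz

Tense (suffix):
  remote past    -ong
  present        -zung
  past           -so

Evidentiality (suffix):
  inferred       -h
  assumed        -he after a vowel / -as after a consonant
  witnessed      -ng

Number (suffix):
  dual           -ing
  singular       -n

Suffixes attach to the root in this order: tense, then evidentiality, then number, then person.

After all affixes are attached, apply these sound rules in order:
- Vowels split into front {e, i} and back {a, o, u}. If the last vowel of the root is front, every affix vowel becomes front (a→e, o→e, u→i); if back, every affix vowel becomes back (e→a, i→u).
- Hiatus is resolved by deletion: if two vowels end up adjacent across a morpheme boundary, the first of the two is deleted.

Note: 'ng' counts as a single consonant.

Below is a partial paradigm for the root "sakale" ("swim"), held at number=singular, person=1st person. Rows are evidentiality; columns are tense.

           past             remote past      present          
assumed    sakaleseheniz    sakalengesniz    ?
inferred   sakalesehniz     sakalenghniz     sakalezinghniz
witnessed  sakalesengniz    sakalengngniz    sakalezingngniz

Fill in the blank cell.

Attach tense present -zung → sakalezung.
Attach evidentiality assumed -as (after consonant 'ng') → sakalezungas.
Attach number singular -n → sakalezungasn.
Attach person 1st person -iz → sakalezungasniz.
Apply vowel harmony: sakalezungasniz → sakalezingesniz.
Vowel deletion: no change.

sakalezingesniz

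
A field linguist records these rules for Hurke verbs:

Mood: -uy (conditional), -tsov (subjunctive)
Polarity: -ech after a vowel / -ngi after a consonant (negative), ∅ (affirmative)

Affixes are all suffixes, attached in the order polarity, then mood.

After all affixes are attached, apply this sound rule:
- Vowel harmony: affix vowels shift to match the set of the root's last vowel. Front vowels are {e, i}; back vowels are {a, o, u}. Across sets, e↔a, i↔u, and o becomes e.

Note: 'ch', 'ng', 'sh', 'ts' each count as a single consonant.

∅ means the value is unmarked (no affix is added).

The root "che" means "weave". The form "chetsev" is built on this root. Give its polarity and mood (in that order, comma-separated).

affirmative, subjunctive

Segment: che-tsov.
polarity: ∅ → affirmative.
mood: -tsov → subjunctive.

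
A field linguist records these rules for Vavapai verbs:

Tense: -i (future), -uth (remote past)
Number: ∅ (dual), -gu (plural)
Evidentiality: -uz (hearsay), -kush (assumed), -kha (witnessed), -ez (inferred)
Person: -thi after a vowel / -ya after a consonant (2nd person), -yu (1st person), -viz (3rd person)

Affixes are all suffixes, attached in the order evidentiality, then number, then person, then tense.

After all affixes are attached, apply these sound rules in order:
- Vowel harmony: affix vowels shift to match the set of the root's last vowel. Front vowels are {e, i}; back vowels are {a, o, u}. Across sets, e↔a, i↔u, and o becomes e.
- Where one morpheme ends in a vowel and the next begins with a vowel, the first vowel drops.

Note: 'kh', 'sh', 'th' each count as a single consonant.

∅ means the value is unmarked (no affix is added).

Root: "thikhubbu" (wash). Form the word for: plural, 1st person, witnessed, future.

thikhubbukhaguyu

Attach evidentiality witnessed -kha → thikhubbukha.
Attach number plural -gu → thikhubbukhagu.
Attach person 1st person -yu → thikhubbukhaguyu.
Attach tense future -i → thikhubbukhaguyui.
Apply vowel harmony: thikhubbukhaguyui → thikhubbukhaguyuu.
Apply vowel deletion: thikhubbukhaguyuu → thikhubbukhaguyu.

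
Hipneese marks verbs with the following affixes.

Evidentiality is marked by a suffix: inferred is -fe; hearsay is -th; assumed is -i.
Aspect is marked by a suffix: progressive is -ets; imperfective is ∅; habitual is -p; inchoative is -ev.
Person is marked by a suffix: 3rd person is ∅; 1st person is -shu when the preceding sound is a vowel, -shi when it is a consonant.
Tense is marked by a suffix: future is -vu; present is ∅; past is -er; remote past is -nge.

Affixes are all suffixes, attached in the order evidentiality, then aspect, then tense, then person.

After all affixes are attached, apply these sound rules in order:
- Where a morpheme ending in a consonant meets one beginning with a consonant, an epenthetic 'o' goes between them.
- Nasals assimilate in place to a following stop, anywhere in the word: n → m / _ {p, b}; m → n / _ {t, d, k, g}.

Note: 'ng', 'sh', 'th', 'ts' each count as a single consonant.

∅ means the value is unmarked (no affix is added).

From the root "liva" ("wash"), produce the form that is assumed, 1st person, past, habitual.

Attach evidentiality assumed -i → livai.
Attach aspect habitual -p → livaip.
Attach tense past -er → livaiper.
Attach person 1st person -shi (after consonant 'r') → livaipershi.
Apply epenthesis: livaipershi → livaiperoshi.
Nasal assimilation: no change.

livaiperoshi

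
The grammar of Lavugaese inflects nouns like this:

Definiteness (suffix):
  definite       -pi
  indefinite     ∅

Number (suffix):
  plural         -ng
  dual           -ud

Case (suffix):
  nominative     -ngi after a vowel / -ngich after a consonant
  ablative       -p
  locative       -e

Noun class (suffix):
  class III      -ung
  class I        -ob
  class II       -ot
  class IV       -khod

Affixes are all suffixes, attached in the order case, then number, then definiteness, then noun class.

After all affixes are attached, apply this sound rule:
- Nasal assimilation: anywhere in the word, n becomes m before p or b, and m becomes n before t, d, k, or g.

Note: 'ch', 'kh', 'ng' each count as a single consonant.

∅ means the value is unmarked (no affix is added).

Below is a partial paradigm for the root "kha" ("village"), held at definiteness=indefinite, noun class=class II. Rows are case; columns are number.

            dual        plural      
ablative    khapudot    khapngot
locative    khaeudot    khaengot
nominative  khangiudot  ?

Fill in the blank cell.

Attach case nominative -ngi (after vowel 'a') → khangi.
Attach number plural -ng → khanging.
definiteness = indefinite: zero marking, form stays khanging.
Attach noun class class II -ot → khangingot.
Nasal assimilation: no change.

khangingot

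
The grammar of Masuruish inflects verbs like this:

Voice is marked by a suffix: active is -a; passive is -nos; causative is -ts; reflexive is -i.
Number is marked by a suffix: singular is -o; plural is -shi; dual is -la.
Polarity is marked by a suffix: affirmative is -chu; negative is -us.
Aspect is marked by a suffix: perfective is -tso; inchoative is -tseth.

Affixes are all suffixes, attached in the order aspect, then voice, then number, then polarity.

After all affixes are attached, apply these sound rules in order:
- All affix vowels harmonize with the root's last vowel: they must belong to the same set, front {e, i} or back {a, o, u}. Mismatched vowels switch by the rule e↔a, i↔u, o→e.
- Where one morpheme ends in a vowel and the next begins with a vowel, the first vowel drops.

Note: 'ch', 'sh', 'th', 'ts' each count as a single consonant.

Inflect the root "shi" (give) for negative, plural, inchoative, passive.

shitsethnesshis

Attach aspect inchoative -tseth → shitseth.
Attach voice passive -nos → shitsethnos.
Attach number plural -shi → shitsethnosshi.
Attach polarity negative -us → shitsethnosshius.
Apply vowel harmony: shitsethnosshius → shitsethnesshiis.
Apply vowel deletion: shitsethnesshiis → shitsethnesshis.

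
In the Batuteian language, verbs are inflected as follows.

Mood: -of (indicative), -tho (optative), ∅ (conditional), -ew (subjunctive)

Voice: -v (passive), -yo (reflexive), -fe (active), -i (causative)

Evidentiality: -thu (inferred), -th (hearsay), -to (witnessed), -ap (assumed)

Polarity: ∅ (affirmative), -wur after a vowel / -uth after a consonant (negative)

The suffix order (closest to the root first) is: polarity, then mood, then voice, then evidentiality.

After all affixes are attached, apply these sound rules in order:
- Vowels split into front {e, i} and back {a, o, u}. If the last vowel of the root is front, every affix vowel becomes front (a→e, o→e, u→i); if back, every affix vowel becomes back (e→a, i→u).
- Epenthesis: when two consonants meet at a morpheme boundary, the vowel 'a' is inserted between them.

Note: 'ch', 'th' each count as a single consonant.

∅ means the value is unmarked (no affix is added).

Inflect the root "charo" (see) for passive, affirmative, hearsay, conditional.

polarity = affirmative: zero marking, form stays charo.
mood = conditional: zero marking, form stays charo.
Attach voice passive -v → charov.
Attach evidentiality hearsay -th → charovth.
Vowel harmony: no change.
Apply epenthesis: charovth → charovath.

charovath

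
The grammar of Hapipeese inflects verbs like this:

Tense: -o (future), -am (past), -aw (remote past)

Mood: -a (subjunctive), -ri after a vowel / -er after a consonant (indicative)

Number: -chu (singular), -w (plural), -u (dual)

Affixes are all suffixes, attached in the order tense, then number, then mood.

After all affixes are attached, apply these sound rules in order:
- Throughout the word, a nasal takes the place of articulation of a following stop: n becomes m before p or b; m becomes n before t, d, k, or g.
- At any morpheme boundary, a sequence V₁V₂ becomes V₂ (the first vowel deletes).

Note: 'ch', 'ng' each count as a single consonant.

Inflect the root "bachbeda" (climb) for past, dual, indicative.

Attach tense past -am → bachbedaam.
Attach number dual -u → bachbedaamu.
Attach mood indicative -ri (after vowel 'u') → bachbedaamuri.
Nasal assimilation: no change.
Apply vowel deletion: bachbedaamuri → bachbedamuri.

bachbedamuri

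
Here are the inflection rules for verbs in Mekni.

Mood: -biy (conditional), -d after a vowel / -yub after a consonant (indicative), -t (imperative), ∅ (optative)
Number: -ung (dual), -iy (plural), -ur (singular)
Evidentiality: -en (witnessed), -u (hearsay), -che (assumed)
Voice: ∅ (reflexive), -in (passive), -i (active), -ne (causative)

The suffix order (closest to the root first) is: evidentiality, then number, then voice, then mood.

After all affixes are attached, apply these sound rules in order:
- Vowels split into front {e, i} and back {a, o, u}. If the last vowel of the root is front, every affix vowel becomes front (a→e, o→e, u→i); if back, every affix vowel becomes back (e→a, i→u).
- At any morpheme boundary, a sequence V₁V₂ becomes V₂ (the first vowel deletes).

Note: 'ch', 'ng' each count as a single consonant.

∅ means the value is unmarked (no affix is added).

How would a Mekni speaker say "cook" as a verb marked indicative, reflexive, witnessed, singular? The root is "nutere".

Attach evidentiality witnessed -en → nutereen.
Attach number singular -ur → nutereenur.
voice = reflexive: zero marking, form stays nutereenur.
Attach mood indicative -yub (after consonant 'r') → nutereenuryub.
Apply vowel harmony: nutereenuryub → nutereeniryib.
Apply vowel deletion: nutereeniryib → nutereniryib.

nutereniryib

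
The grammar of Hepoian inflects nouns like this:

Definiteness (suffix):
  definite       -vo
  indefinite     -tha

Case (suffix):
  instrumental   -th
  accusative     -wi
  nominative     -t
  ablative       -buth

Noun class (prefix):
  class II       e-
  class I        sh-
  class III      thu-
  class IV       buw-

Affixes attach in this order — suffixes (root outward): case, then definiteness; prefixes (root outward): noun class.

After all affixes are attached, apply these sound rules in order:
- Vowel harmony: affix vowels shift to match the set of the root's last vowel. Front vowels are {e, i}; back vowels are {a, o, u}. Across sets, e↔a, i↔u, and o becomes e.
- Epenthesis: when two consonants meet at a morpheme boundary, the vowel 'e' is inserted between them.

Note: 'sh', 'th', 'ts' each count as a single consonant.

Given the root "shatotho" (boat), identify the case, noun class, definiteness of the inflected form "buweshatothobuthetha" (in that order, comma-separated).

ablative, class IV, indefinite

Segment: buw-shatotho-buth-tha.
case: -buth → ablative.
noun class: buw- → class IV.
definiteness: -tha → indefinite.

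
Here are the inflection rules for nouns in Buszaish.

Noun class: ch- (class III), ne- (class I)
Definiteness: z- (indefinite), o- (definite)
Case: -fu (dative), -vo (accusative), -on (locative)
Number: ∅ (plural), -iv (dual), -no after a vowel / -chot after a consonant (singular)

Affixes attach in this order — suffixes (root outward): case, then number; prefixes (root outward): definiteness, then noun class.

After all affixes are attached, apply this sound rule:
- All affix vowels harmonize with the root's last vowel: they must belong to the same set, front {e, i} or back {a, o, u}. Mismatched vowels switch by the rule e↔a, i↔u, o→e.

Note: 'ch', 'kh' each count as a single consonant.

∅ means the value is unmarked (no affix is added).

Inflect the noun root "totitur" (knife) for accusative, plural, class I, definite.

naototiturvo

Attach definiteness definite o- → ototitur.
Attach noun class class I ne- → neototitur.
Attach case accusative -vo → neototiturvo.
number = plural: zero marking, form stays neototiturvo.
Apply vowel harmony: neototiturvo → naototiturvo.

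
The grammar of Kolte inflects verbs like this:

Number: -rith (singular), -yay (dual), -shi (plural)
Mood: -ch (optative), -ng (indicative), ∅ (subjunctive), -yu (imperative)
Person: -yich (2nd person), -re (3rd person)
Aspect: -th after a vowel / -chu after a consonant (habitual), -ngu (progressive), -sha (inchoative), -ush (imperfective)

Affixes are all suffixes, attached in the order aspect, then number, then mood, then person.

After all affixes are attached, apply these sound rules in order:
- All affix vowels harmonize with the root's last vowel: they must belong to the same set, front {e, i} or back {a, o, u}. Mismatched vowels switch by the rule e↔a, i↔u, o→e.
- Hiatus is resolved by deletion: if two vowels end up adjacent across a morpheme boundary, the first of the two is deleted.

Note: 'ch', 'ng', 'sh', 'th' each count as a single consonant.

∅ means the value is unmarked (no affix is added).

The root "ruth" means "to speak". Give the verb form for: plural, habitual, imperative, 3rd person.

Attach aspect habitual -chu (after consonant 'th') → ruthchu.
Attach number plural -shi → ruthchushi.
Attach mood imperative -yu → ruthchushiyu.
Attach person 3rd person -re → ruthchushiyure.
Apply vowel harmony: ruthchushiyure → ruthchushuyura.
Vowel deletion: no change.

ruthchushuyura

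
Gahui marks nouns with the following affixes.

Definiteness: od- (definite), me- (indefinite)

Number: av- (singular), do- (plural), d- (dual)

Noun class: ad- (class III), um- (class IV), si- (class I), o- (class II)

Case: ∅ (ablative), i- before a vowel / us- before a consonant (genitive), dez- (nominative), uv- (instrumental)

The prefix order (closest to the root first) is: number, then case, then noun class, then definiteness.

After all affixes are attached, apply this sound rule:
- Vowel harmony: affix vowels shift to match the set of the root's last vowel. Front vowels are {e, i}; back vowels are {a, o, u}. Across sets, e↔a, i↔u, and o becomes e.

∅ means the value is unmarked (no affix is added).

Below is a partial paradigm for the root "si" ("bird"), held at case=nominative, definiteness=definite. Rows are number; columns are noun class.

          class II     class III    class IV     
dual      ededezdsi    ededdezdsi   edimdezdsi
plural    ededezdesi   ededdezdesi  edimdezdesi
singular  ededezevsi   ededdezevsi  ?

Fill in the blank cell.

edimdezevsi

Attach number singular av- → avsi.
Attach case nominative dez- → dezavsi.
Attach noun class class IV um- → umdezavsi.
Attach definiteness definite od- → odumdezavsi.
Apply vowel harmony: odumdezavsi → edimdezevsi.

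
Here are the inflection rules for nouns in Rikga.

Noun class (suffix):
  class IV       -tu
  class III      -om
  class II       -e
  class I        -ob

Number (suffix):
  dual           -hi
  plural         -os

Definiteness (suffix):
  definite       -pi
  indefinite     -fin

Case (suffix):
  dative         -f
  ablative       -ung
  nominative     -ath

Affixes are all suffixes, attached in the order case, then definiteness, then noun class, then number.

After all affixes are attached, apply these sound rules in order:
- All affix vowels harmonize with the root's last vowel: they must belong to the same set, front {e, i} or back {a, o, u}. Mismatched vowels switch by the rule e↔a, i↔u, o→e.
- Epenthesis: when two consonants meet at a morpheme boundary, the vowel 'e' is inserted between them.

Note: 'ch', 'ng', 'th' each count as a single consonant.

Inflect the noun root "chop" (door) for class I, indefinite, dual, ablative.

chopungefunobehu

Attach case ablative -ung → chopung.
Attach definiteness indefinite -fin → chopungfin.
Attach noun class class I -ob → chopungfinob.
Attach number dual -hi → chopungfinobhi.
Apply vowel harmony: chopungfinobhi → chopungfunobhu.
Apply epenthesis: chopungfunobhu → chopungefunobehu.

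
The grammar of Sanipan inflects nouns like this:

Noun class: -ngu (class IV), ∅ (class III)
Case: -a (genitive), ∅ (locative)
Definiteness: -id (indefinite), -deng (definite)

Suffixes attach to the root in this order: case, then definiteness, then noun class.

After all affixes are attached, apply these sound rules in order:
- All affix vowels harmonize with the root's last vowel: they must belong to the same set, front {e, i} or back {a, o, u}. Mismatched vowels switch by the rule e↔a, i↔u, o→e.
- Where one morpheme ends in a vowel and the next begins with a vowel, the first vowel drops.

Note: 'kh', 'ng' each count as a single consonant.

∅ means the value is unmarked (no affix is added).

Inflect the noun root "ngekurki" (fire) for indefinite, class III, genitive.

Attach case genitive -a → ngekurkia.
Attach definiteness indefinite -id → ngekurkiaid.
noun class = class III: zero marking, form stays ngekurkiaid.
Apply vowel harmony: ngekurkiaid → ngekurkieid.
Apply vowel deletion: ngekurkieid → ngekurkid.

ngekurkid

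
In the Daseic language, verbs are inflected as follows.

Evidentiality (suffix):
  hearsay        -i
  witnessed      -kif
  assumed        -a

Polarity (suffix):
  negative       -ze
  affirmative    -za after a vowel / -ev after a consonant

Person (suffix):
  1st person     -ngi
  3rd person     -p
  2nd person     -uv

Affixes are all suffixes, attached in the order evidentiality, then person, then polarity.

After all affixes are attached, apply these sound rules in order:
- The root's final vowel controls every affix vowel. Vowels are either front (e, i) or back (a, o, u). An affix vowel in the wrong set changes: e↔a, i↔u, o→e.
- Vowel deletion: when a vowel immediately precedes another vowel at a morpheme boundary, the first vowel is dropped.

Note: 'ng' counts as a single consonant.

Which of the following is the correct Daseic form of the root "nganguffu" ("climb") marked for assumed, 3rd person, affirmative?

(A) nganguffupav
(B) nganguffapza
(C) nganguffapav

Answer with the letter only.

Attach evidentiality assumed -a → nganguffua.
Attach person 3rd person -p → nganguffuap.
Attach polarity affirmative -ev (after consonant 'p') → nganguffuapev.
Apply vowel harmony: nganguffuapev → nganguffuapav.
Apply vowel deletion: nganguffuapav → nganguffapav.
So the correct form is nganguffapav, option (C).
(B) nganguffapza is wrong: it uses negative instead of affirmative for polarity.
(A) nganguffupav is wrong: it uses hearsay instead of assumed for evidentiality.

C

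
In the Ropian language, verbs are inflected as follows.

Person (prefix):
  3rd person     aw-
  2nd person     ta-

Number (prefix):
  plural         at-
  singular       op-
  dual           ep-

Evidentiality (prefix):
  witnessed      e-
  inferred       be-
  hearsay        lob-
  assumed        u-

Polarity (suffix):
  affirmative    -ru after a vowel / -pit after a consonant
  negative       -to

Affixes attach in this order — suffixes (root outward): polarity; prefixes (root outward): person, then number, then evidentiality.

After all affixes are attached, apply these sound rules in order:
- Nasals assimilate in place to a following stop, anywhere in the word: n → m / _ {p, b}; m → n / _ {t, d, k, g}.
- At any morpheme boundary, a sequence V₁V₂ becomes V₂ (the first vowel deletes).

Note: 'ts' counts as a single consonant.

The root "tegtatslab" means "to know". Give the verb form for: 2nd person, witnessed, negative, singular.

optategtatslabto

Attach person 2nd person ta- → tategtatslab.
Attach number singular op- → optategtatslab.
Attach evidentiality witnessed e- → eoptategtatslab.
Attach polarity negative -to → eoptategtatslabto.
Nasal assimilation: no change.
Apply vowel deletion: eoptategtatslabto → optategtatslabto.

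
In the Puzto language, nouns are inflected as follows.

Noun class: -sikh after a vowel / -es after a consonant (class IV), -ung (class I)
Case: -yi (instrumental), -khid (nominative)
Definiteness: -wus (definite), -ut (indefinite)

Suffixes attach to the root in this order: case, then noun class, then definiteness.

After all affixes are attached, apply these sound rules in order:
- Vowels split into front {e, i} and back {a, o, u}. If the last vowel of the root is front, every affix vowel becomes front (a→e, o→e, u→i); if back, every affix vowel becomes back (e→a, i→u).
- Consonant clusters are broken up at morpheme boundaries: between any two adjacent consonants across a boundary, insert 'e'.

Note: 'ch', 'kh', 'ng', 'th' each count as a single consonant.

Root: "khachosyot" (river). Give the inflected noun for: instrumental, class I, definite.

khachosyoteyuungewus

Attach case instrumental -yi → khachosyotyi.
Attach noun class class I -ung → khachosyotyiung.
Attach definiteness definite -wus → khachosyotyiungwus.
Apply vowel harmony: khachosyotyiungwus → khachosyotyuungwus.
Apply epenthesis: khachosyotyuungwus → khachosyoteyuungewus.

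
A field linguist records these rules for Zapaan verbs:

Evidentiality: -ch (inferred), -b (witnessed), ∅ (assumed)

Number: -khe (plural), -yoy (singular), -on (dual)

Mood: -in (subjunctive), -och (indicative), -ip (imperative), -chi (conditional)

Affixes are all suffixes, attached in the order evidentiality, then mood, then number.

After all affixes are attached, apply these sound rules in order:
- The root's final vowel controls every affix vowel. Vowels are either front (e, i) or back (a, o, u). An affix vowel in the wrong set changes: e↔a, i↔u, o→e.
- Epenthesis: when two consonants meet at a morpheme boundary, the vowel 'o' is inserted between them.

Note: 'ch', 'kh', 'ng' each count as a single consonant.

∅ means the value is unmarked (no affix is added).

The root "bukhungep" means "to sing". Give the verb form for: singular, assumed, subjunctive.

bukhungepinoyey

evidentiality = assumed: zero marking, form stays bukhungep.
Attach mood subjunctive -in → bukhungepin.
Attach number singular -yoy → bukhungepinyoy.
Apply vowel harmony: bukhungepinyoy → bukhungepinyey.
Apply epenthesis: bukhungepinyey → bukhungepinoyey.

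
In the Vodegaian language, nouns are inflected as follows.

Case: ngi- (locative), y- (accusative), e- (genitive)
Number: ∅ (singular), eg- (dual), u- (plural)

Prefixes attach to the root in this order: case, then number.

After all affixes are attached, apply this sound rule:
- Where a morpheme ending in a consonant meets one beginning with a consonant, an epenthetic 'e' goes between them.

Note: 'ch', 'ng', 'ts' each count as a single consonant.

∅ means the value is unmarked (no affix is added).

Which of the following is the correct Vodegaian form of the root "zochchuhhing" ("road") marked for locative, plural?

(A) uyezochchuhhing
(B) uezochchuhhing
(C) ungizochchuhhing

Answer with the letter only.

C

Attach case locative ngi- → ngizochchuhhing.
Attach number plural u- → ungizochchuhhing.
Epenthesis: no change.
So the correct form is ungizochchuhhing, option (C).
(A) uyezochchuhhing is wrong: it uses accusative instead of locative for case.
(B) uezochchuhhing is wrong: it uses genitive instead of locative for case.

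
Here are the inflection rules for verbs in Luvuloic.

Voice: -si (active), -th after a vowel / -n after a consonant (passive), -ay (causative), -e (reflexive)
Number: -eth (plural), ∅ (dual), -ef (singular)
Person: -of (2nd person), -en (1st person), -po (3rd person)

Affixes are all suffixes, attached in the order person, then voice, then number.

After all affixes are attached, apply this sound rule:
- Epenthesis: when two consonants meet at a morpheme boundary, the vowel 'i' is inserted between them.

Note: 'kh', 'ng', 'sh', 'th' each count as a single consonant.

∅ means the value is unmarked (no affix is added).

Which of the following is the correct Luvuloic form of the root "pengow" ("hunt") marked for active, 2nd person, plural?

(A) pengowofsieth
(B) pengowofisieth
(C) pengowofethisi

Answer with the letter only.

Attach person 2nd person -of → pengowof.
Attach voice active -si → pengowofsi.
Attach number plural -eth → pengowofsieth.
Apply epenthesis: pengowofsieth → pengowofisieth.
So the correct form is pengowofisieth, option (B).
(A) pengowofsieth is wrong: it fails to apply the sound rule(s).
(C) pengowofethisi is wrong: it has the affixes in the wrong order.

B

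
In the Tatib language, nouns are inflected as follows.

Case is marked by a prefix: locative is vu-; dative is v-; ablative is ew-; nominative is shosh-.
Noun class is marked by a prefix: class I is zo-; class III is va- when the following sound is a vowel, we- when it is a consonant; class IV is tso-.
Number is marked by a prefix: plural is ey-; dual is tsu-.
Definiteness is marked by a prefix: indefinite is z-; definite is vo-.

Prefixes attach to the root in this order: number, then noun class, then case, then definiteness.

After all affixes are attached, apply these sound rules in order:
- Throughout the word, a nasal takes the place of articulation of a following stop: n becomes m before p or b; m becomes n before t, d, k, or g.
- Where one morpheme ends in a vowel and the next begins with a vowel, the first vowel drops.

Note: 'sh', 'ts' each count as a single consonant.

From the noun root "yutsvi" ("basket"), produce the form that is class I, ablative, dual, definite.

vewzotsuyutsvi

Attach number dual tsu- → tsuyutsvi.
Attach noun class class I zo- → zotsuyutsvi.
Attach case ablative ew- → ewzotsuyutsvi.
Attach definiteness definite vo- → voewzotsuyutsvi.
Nasal assimilation: no change.
Apply vowel deletion: voewzotsuyutsvi → vewzotsuyutsvi.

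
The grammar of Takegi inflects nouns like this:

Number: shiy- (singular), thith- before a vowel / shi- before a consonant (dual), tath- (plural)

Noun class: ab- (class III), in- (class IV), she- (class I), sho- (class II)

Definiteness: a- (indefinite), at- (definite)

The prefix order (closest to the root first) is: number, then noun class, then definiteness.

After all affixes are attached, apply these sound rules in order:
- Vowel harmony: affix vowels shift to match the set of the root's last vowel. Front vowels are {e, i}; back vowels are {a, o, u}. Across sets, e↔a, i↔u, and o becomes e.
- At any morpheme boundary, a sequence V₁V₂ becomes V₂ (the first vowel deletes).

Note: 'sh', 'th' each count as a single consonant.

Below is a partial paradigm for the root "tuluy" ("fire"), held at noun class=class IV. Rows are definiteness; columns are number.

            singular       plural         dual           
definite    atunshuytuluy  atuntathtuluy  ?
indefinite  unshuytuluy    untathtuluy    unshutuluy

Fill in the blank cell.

Attach number dual shi- (before consonant 't') → shituluy.
Attach noun class class IV in- → inshituluy.
Attach definiteness definite at- → atinshituluy.
Apply vowel harmony: atinshituluy → atunshutuluy.
Vowel deletion: no change.

atunshutuluy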